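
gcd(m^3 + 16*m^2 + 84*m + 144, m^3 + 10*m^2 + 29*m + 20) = m + 4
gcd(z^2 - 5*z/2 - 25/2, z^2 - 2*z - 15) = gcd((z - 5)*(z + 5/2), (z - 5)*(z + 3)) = z - 5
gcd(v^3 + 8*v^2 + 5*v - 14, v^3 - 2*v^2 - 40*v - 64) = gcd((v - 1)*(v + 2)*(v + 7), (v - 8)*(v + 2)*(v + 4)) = v + 2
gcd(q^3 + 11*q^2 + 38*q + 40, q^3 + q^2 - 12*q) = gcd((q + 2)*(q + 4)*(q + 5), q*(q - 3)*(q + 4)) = q + 4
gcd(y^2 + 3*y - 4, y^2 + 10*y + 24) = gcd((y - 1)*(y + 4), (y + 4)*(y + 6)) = y + 4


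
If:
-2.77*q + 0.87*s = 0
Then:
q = 0.314079422382672*s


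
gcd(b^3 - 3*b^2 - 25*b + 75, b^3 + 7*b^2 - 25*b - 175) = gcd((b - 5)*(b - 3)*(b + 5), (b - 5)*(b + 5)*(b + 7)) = b^2 - 25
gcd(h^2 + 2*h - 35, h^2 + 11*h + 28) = h + 7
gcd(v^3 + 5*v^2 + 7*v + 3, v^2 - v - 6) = 1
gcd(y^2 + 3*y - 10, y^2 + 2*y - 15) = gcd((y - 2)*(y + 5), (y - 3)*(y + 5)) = y + 5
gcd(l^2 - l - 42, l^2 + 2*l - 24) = l + 6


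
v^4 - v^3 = v^3*(v - 1)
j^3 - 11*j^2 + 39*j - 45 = (j - 5)*(j - 3)^2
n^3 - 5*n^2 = n^2*(n - 5)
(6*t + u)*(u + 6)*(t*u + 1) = 6*t^2*u^2 + 36*t^2*u + t*u^3 + 6*t*u^2 + 6*t*u + 36*t + u^2 + 6*u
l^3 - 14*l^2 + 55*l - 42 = (l - 7)*(l - 6)*(l - 1)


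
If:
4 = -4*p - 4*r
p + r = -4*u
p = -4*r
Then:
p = -4/3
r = 1/3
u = 1/4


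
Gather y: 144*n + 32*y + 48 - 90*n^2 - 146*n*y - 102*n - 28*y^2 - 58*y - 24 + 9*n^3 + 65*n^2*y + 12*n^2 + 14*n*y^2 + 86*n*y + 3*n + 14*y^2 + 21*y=9*n^3 - 78*n^2 + 45*n + y^2*(14*n - 14) + y*(65*n^2 - 60*n - 5) + 24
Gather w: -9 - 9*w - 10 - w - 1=-10*w - 20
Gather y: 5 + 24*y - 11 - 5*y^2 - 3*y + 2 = -5*y^2 + 21*y - 4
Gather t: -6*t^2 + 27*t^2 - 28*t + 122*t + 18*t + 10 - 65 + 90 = 21*t^2 + 112*t + 35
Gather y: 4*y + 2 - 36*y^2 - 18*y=-36*y^2 - 14*y + 2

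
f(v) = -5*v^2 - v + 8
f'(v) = -10*v - 1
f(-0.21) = 7.99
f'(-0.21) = 1.10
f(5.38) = -142.10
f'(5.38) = -54.80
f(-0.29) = 7.87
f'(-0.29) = 1.90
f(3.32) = -50.43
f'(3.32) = -34.20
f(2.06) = -15.28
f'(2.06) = -21.60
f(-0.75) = 5.94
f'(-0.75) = 6.50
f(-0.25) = 7.94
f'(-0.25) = 1.50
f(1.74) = -8.88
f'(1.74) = -18.40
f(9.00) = -406.00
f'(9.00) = -91.00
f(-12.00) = -700.00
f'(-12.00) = 119.00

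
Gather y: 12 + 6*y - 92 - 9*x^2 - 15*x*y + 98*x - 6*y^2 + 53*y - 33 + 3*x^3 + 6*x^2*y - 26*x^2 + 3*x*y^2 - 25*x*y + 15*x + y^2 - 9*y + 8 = 3*x^3 - 35*x^2 + 113*x + y^2*(3*x - 5) + y*(6*x^2 - 40*x + 50) - 105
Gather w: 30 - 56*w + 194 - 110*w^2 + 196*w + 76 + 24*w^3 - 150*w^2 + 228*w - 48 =24*w^3 - 260*w^2 + 368*w + 252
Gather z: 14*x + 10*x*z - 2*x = 10*x*z + 12*x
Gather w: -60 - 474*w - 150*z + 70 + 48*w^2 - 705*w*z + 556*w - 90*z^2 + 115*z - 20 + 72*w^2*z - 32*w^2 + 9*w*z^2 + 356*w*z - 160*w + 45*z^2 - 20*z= w^2*(72*z + 16) + w*(9*z^2 - 349*z - 78) - 45*z^2 - 55*z - 10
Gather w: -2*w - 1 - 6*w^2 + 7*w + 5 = -6*w^2 + 5*w + 4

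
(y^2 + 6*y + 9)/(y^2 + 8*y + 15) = (y + 3)/(y + 5)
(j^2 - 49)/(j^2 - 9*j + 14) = (j + 7)/(j - 2)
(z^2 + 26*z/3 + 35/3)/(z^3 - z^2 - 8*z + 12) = (z^2 + 26*z/3 + 35/3)/(z^3 - z^2 - 8*z + 12)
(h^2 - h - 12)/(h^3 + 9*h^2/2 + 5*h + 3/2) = 2*(h - 4)/(2*h^2 + 3*h + 1)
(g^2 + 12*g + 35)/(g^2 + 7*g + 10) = (g + 7)/(g + 2)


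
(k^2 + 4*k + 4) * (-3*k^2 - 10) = -3*k^4 - 12*k^3 - 22*k^2 - 40*k - 40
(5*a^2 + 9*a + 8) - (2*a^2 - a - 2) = 3*a^2 + 10*a + 10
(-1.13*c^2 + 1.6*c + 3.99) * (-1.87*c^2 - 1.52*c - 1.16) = 2.1131*c^4 - 1.2744*c^3 - 8.5825*c^2 - 7.9208*c - 4.6284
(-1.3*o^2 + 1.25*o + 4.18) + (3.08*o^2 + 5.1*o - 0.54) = 1.78*o^2 + 6.35*o + 3.64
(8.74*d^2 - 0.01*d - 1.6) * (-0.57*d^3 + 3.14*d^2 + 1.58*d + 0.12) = -4.9818*d^5 + 27.4493*d^4 + 14.6898*d^3 - 3.991*d^2 - 2.5292*d - 0.192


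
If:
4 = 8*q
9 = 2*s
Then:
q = 1/2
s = 9/2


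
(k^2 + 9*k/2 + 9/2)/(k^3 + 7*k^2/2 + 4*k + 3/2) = (k + 3)/(k^2 + 2*k + 1)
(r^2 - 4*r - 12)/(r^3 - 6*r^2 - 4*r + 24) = 1/(r - 2)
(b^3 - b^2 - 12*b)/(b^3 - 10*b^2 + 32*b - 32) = b*(b + 3)/(b^2 - 6*b + 8)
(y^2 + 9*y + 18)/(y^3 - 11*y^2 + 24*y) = (y^2 + 9*y + 18)/(y*(y^2 - 11*y + 24))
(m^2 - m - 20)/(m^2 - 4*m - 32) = (m - 5)/(m - 8)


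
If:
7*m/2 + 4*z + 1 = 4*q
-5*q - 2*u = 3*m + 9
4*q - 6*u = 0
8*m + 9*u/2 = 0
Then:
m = 81/125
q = -216/125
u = -144/125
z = -509/200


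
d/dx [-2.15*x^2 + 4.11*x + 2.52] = 4.11 - 4.3*x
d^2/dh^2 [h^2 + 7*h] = 2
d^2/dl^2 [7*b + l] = 0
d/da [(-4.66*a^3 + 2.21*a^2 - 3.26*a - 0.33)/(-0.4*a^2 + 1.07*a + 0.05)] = (1.864*a^4 - 9.9724*a^3 + 0.361700000000001*a^2 - 0.0430000000000001*a + 0.1901)/(0.16*a^4 - 0.856*a^3 + 1.1049*a^2 + 0.107*a + 0.0025)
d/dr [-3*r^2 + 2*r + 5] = 2 - 6*r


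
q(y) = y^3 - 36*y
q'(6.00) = 72.00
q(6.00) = 0.00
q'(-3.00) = -9.00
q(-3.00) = 81.00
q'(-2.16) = -22.00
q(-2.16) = 67.68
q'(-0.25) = -35.81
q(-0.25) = 8.98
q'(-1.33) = -30.69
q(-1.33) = 45.53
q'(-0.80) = -34.08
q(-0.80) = 28.29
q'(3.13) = -6.61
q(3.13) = -82.02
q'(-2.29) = -20.27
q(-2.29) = 70.43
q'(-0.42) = -35.47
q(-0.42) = 15.05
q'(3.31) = -3.13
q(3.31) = -82.90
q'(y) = 3*y^2 - 36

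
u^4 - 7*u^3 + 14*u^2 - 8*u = u*(u - 4)*(u - 2)*(u - 1)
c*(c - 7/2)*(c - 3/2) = c^3 - 5*c^2 + 21*c/4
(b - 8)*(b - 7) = b^2 - 15*b + 56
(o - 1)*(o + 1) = o^2 - 1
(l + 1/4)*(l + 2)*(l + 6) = l^3 + 33*l^2/4 + 14*l + 3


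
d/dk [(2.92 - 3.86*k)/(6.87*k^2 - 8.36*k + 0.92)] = (26.5182*k^2 - 40.1208*k + 20.86)/(47.1969*k^4 - 114.8664*k^3 + 82.5304*k^2 - 15.3824*k + 0.8464)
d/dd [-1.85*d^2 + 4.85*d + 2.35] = 4.85 - 3.7*d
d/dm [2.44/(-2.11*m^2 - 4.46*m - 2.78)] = (10.2968*m + 10.8824)/(2.11*m^2 + 4.46*m + 2.78)^2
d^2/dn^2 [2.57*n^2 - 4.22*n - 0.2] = 5.14000000000000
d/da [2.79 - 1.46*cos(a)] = 1.46*sin(a)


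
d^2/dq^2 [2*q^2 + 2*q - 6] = 4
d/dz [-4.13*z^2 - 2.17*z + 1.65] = -8.26*z - 2.17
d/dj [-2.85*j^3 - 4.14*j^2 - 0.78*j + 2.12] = -8.55*j^2 - 8.28*j - 0.78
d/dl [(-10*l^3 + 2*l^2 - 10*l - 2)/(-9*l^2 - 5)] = 2*(45*l^4 + 30*l^2 - 28*l + 25)/(81*l^4 + 90*l^2 + 25)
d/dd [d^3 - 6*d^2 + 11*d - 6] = 3*d^2 - 12*d + 11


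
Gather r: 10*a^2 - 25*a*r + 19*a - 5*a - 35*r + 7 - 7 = 10*a^2 + 14*a + r*(-25*a - 35)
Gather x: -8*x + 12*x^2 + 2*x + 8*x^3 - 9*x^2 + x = 8*x^3 + 3*x^2 - 5*x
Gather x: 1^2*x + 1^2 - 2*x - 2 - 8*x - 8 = -9*x - 9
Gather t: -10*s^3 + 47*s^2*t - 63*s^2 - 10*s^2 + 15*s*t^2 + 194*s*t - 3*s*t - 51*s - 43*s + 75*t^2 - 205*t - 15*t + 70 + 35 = -10*s^3 - 73*s^2 - 94*s + t^2*(15*s + 75) + t*(47*s^2 + 191*s - 220) + 105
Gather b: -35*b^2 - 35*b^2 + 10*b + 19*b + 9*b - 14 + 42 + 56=-70*b^2 + 38*b + 84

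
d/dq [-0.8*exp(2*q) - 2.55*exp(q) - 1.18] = (-1.6*exp(q) - 2.55)*exp(q)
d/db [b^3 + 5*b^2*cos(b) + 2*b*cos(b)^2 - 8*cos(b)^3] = -5*b^2*sin(b) + 3*b^2 - 2*b*sin(2*b) + 10*b*cos(b) + 24*sin(b)*cos(b)^2 + 2*cos(b)^2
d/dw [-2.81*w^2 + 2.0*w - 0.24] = 2.0 - 5.62*w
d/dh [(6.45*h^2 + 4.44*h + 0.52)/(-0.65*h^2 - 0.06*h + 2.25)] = (2.499*h^2 + 29.701*h + 10.0212)/(0.4225*h^4 + 0.078*h^3 - 2.9214*h^2 - 0.27*h + 5.0625)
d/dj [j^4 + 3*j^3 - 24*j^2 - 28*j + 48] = 4*j^3 + 9*j^2 - 48*j - 28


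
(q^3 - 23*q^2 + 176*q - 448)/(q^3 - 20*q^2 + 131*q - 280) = (q - 8)/(q - 5)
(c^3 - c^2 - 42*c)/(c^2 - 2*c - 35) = c*(c + 6)/(c + 5)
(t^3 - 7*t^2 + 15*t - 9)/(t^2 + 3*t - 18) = (t^2 - 4*t + 3)/(t + 6)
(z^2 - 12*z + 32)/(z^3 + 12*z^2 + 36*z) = (z^2 - 12*z + 32)/(z*(z^2 + 12*z + 36))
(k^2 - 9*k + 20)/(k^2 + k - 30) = (k - 4)/(k + 6)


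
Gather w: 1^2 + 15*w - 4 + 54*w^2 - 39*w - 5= 54*w^2 - 24*w - 8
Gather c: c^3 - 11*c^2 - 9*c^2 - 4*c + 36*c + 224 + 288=c^3 - 20*c^2 + 32*c + 512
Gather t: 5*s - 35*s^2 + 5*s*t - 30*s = -35*s^2 + 5*s*t - 25*s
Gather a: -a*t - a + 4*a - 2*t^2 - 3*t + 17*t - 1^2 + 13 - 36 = a*(3 - t) - 2*t^2 + 14*t - 24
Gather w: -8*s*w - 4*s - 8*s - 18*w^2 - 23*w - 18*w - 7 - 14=-12*s - 18*w^2 + w*(-8*s - 41) - 21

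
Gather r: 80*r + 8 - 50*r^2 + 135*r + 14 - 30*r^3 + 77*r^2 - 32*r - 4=-30*r^3 + 27*r^2 + 183*r + 18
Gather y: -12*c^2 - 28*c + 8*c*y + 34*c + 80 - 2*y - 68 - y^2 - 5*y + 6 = -12*c^2 + 6*c - y^2 + y*(8*c - 7) + 18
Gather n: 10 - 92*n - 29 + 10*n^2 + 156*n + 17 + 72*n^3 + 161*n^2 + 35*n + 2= 72*n^3 + 171*n^2 + 99*n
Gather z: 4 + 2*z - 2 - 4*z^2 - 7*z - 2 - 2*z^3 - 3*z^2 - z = -2*z^3 - 7*z^2 - 6*z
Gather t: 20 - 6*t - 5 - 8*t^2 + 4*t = -8*t^2 - 2*t + 15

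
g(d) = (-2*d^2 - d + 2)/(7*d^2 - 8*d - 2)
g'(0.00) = 4.50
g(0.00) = -1.00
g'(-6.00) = 0.01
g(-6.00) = -0.21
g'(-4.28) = 0.02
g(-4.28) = -0.19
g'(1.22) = 15.47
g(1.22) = 1.64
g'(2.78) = 0.16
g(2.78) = -0.54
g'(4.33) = 0.04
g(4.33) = -0.42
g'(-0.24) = 230.95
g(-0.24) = 6.57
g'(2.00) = 0.70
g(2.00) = -0.80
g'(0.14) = 1.76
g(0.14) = -0.61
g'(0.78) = 1.03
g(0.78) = -0.00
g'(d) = (8 - 14*d)*(-2*d^2 - d + 2)/(7*d^2 - 8*d - 2)^2 + (-4*d - 1)/(7*d^2 - 8*d - 2) = (23*d^2 - 20*d + 18)/(49*d^4 - 112*d^3 + 36*d^2 + 32*d + 4)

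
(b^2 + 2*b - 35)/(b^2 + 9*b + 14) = (b - 5)/(b + 2)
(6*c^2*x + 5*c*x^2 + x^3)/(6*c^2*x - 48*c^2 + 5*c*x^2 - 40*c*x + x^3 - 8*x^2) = x/(x - 8)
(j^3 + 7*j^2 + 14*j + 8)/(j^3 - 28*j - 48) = (j + 1)/(j - 6)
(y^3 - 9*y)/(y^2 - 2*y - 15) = y*(y - 3)/(y - 5)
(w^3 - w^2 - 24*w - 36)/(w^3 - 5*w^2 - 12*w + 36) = (w + 2)/(w - 2)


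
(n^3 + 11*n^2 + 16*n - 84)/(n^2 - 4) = (n^2 + 13*n + 42)/(n + 2)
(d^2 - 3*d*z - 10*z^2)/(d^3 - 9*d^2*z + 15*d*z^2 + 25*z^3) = (-d - 2*z)/(-d^2 + 4*d*z + 5*z^2)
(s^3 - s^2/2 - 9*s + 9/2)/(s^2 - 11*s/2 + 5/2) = (s^2 - 9)/(s - 5)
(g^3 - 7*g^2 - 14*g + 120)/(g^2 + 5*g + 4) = (g^2 - 11*g + 30)/(g + 1)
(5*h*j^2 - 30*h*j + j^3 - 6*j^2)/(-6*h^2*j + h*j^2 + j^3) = (5*h*j - 30*h + j^2 - 6*j)/(-6*h^2 + h*j + j^2)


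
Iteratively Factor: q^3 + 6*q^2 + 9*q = (q)*(q^2 + 6*q + 9) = q*(q + 3)*(q + 3)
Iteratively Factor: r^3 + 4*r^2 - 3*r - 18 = (r + 3)*(r^2 + r - 6) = (r + 3)^2*(r - 2)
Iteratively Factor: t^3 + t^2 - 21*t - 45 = (t + 3)*(t^2 - 2*t - 15) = (t + 3)^2*(t - 5)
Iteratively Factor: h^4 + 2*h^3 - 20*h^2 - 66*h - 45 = (h + 3)*(h^3 - h^2 - 17*h - 15) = (h - 5)*(h + 3)*(h^2 + 4*h + 3) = (h - 5)*(h + 3)^2*(h + 1)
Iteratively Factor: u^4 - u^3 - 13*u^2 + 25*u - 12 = (u - 1)*(u^3 - 13*u + 12) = (u - 1)*(u + 4)*(u^2 - 4*u + 3) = (u - 3)*(u - 1)*(u + 4)*(u - 1)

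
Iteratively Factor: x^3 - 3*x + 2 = (x - 1)*(x^2 + x - 2) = (x - 1)*(x + 2)*(x - 1)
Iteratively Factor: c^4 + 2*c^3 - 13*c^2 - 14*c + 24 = (c - 3)*(c^3 + 5*c^2 + 2*c - 8) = (c - 3)*(c + 2)*(c^2 + 3*c - 4) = (c - 3)*(c + 2)*(c + 4)*(c - 1)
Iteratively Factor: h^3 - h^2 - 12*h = (h - 4)*(h^2 + 3*h) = (h - 4)*(h + 3)*(h)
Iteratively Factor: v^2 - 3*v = (v - 3)*(v)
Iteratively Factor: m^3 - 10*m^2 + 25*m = (m)*(m^2 - 10*m + 25) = m*(m - 5)*(m - 5)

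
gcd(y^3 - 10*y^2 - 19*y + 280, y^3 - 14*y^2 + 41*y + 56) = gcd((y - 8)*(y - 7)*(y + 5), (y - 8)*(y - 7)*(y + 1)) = y^2 - 15*y + 56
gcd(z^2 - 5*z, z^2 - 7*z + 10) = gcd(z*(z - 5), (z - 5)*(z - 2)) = z - 5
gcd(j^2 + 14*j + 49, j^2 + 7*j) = j + 7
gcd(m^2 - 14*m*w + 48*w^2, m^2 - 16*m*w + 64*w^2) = -m + 8*w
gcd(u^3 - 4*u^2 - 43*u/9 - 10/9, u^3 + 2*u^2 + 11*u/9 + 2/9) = u^2 + u + 2/9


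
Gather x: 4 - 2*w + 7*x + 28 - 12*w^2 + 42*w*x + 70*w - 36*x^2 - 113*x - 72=-12*w^2 + 68*w - 36*x^2 + x*(42*w - 106) - 40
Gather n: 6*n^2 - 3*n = 6*n^2 - 3*n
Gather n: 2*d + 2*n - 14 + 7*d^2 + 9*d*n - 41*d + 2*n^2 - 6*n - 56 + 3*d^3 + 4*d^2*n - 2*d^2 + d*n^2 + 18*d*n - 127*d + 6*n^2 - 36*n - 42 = 3*d^3 + 5*d^2 - 166*d + n^2*(d + 8) + n*(4*d^2 + 27*d - 40) - 112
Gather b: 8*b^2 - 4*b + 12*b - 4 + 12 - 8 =8*b^2 + 8*b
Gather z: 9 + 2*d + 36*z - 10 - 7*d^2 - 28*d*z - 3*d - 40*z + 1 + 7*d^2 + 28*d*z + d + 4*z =0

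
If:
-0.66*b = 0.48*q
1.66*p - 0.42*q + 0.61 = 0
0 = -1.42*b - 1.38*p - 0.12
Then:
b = 0.41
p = -0.51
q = -0.57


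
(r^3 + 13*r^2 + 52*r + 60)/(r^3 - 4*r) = (r^2 + 11*r + 30)/(r*(r - 2))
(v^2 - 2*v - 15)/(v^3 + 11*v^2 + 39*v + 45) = (v - 5)/(v^2 + 8*v + 15)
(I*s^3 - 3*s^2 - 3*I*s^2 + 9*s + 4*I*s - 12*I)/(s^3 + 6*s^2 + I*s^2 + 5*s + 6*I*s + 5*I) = (I*s^3 - 3*s^2*(1 + I) + s*(9 + 4*I) - 12*I)/(s^3 + s^2*(6 + I) + s*(5 + 6*I) + 5*I)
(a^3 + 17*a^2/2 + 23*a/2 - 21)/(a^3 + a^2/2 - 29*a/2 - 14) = (a^2 + 5*a - 6)/(a^2 - 3*a - 4)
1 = 1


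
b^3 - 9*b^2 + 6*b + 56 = (b - 7)*(b - 4)*(b + 2)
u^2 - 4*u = u*(u - 4)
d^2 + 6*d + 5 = (d + 1)*(d + 5)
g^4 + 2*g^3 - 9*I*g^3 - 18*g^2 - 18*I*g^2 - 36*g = g*(g + 2)*(g - 6*I)*(g - 3*I)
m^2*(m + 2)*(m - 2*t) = m^4 - 2*m^3*t + 2*m^3 - 4*m^2*t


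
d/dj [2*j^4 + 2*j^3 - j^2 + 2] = 2*j*(4*j^2 + 3*j - 1)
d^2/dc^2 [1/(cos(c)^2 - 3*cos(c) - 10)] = (4*sin(c)^4 - 51*sin(c)^2 - 75*cos(c)/4 - 9*cos(3*c)/4 + 9)/(sin(c)^2 + 3*cos(c) + 9)^3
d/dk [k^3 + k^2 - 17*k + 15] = 3*k^2 + 2*k - 17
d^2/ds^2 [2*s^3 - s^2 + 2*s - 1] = 12*s - 2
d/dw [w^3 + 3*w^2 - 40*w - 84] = 3*w^2 + 6*w - 40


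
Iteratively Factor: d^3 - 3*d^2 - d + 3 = (d - 1)*(d^2 - 2*d - 3) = (d - 3)*(d - 1)*(d + 1)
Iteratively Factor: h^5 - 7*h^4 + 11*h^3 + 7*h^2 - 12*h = (h - 3)*(h^4 - 4*h^3 - h^2 + 4*h) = (h - 3)*(h - 1)*(h^3 - 3*h^2 - 4*h) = (h - 4)*(h - 3)*(h - 1)*(h^2 + h) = h*(h - 4)*(h - 3)*(h - 1)*(h + 1)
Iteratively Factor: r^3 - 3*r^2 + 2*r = (r - 1)*(r^2 - 2*r) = r*(r - 1)*(r - 2)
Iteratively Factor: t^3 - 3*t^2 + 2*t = (t - 1)*(t^2 - 2*t) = t*(t - 1)*(t - 2)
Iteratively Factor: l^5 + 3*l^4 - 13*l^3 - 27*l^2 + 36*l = (l + 3)*(l^4 - 13*l^2 + 12*l) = (l + 3)*(l + 4)*(l^3 - 4*l^2 + 3*l) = l*(l + 3)*(l + 4)*(l^2 - 4*l + 3) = l*(l - 1)*(l + 3)*(l + 4)*(l - 3)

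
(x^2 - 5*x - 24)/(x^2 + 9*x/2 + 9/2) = 2*(x - 8)/(2*x + 3)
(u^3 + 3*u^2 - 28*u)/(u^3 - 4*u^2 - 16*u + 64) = u*(u + 7)/(u^2 - 16)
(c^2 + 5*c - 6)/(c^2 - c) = (c + 6)/c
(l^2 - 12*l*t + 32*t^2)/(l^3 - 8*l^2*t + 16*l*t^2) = (-l + 8*t)/(l*(-l + 4*t))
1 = 1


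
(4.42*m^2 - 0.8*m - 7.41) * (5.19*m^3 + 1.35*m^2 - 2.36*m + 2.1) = 22.9398*m^5 + 1.815*m^4 - 49.9691*m^3 + 1.1665*m^2 + 15.8076*m - 15.561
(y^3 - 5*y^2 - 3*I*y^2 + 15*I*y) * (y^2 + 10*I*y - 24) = y^5 - 5*y^4 + 7*I*y^4 + 6*y^3 - 35*I*y^3 - 30*y^2 + 72*I*y^2 - 360*I*y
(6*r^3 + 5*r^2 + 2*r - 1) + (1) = 6*r^3 + 5*r^2 + 2*r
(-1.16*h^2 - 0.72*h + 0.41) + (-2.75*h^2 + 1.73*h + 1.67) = -3.91*h^2 + 1.01*h + 2.08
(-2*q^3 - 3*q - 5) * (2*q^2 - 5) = -4*q^5 + 4*q^3 - 10*q^2 + 15*q + 25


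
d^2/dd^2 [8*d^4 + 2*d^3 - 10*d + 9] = 12*d*(8*d + 1)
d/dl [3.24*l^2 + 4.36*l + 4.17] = 6.48*l + 4.36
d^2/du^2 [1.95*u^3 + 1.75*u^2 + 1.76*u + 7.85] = 11.7*u + 3.5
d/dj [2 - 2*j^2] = -4*j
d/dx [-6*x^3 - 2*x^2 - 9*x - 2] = -18*x^2 - 4*x - 9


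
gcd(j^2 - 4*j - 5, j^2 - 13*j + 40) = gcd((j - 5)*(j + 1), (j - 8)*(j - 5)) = j - 5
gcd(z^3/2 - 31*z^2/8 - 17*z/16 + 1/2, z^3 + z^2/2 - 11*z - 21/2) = 1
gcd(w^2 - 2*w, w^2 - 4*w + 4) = w - 2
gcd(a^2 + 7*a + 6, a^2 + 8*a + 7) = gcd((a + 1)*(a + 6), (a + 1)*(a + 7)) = a + 1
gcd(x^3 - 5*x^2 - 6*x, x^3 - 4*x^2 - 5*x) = x^2 + x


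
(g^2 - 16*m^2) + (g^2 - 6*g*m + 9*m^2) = 2*g^2 - 6*g*m - 7*m^2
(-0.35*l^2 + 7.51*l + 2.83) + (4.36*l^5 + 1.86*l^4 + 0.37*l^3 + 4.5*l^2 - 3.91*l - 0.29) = 4.36*l^5 + 1.86*l^4 + 0.37*l^3 + 4.15*l^2 + 3.6*l + 2.54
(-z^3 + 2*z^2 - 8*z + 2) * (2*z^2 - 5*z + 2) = -2*z^5 + 9*z^4 - 28*z^3 + 48*z^2 - 26*z + 4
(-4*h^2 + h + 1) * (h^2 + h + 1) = -4*h^4 - 3*h^3 - 2*h^2 + 2*h + 1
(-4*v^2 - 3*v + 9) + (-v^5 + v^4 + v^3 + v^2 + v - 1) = -v^5 + v^4 + v^3 - 3*v^2 - 2*v + 8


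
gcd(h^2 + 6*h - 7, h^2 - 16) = 1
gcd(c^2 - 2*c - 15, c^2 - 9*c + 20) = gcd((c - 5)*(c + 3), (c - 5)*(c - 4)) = c - 5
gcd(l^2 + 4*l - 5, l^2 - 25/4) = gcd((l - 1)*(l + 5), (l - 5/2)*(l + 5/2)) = 1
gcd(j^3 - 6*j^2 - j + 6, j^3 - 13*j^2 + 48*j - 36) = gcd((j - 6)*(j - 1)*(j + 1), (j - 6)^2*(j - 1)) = j^2 - 7*j + 6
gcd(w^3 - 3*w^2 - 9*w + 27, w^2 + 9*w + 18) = w + 3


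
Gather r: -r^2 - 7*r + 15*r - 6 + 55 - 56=-r^2 + 8*r - 7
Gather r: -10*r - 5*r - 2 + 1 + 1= -15*r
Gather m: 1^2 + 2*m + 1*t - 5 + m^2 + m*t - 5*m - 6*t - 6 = m^2 + m*(t - 3) - 5*t - 10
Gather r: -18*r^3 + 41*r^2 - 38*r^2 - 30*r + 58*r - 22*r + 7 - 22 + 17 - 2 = -18*r^3 + 3*r^2 + 6*r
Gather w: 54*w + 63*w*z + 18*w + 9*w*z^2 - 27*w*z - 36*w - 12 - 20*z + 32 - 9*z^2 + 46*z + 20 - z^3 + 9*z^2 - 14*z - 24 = w*(9*z^2 + 36*z + 36) - z^3 + 12*z + 16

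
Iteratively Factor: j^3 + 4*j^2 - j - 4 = (j + 1)*(j^2 + 3*j - 4) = (j + 1)*(j + 4)*(j - 1)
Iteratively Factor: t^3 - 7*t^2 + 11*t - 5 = (t - 1)*(t^2 - 6*t + 5) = (t - 1)^2*(t - 5)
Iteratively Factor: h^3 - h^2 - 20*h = (h - 5)*(h^2 + 4*h) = h*(h - 5)*(h + 4)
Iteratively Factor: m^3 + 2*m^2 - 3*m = (m + 3)*(m^2 - m) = (m - 1)*(m + 3)*(m)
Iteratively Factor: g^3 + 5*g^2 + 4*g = (g + 1)*(g^2 + 4*g) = g*(g + 1)*(g + 4)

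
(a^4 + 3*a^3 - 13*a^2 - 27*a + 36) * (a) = a^5 + 3*a^4 - 13*a^3 - 27*a^2 + 36*a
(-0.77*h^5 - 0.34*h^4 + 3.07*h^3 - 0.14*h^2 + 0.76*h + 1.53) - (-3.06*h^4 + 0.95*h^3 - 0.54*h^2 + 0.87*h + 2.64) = -0.77*h^5 + 2.72*h^4 + 2.12*h^3 + 0.4*h^2 - 0.11*h - 1.11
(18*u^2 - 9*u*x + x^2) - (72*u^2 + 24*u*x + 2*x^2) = -54*u^2 - 33*u*x - x^2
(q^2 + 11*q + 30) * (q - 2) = q^3 + 9*q^2 + 8*q - 60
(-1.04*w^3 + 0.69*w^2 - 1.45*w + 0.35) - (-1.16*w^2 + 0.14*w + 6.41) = -1.04*w^3 + 1.85*w^2 - 1.59*w - 6.06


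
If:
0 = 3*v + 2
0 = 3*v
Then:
No Solution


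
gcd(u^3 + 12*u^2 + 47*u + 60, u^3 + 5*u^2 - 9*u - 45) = u^2 + 8*u + 15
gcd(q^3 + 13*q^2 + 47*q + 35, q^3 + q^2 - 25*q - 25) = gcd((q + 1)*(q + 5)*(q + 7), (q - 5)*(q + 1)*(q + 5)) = q^2 + 6*q + 5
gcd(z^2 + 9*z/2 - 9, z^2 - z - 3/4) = z - 3/2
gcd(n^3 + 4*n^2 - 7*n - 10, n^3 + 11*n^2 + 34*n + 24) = n + 1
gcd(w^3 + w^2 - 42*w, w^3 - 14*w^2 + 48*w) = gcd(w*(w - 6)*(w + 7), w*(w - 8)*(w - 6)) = w^2 - 6*w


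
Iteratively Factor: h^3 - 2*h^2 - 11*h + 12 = (h + 3)*(h^2 - 5*h + 4) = (h - 1)*(h + 3)*(h - 4)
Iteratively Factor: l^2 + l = (l + 1)*(l)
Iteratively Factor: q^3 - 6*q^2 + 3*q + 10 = (q + 1)*(q^2 - 7*q + 10) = (q - 5)*(q + 1)*(q - 2)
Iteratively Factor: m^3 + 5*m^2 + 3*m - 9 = (m + 3)*(m^2 + 2*m - 3) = (m - 1)*(m + 3)*(m + 3)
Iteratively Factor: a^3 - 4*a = (a + 2)*(a^2 - 2*a) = (a - 2)*(a + 2)*(a)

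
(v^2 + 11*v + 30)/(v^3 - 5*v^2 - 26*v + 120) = (v + 6)/(v^2 - 10*v + 24)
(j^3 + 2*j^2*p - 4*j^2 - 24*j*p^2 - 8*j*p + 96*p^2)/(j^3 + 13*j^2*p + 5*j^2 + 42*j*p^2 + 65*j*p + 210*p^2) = (j^2 - 4*j*p - 4*j + 16*p)/(j^2 + 7*j*p + 5*j + 35*p)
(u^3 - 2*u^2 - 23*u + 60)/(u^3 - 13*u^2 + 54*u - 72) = (u + 5)/(u - 6)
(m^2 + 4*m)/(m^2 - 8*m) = (m + 4)/(m - 8)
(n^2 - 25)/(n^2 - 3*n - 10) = (n + 5)/(n + 2)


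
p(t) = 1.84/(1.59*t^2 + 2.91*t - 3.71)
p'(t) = 1.84*(-3.18*t - 2.91)/(1.59*t^2 + 2.91*t - 3.71)^2 = (-5.8512*t - 5.3544)/(1.59*t^2 + 2.91*t - 3.71)^2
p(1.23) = 0.81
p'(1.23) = -2.43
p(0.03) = -0.51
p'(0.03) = -0.42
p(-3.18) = 0.59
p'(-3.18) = 1.37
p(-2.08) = -0.64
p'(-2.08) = 0.82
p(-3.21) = 0.55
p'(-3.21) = 1.21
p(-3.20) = 0.56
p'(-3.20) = 1.26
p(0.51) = -1.02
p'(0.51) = -2.54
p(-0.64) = -0.37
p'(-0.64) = -0.07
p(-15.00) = 0.01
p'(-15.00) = 0.00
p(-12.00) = 0.01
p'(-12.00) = 0.00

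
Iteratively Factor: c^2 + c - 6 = (c + 3)*(c - 2)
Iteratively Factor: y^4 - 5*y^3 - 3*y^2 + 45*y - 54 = (y - 3)*(y^3 - 2*y^2 - 9*y + 18) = (y - 3)*(y - 2)*(y^2 - 9) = (y - 3)*(y - 2)*(y + 3)*(y - 3)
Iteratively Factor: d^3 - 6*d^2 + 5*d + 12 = (d + 1)*(d^2 - 7*d + 12) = (d - 4)*(d + 1)*(d - 3)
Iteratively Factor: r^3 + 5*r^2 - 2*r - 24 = (r + 4)*(r^2 + r - 6) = (r - 2)*(r + 4)*(r + 3)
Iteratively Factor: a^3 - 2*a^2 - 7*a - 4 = (a - 4)*(a^2 + 2*a + 1) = (a - 4)*(a + 1)*(a + 1)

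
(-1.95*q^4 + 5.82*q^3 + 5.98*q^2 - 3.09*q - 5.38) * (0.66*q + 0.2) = -1.287*q^5 + 3.4512*q^4 + 5.1108*q^3 - 0.8434*q^2 - 4.1688*q - 1.076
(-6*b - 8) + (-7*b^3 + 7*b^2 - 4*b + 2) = -7*b^3 + 7*b^2 - 10*b - 6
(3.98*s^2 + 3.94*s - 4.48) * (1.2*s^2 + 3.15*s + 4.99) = 4.776*s^4 + 17.265*s^3 + 26.8952*s^2 + 5.5486*s - 22.3552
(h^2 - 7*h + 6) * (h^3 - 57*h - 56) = h^5 - 7*h^4 - 51*h^3 + 343*h^2 + 50*h - 336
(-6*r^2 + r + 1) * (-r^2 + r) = 6*r^4 - 7*r^3 + r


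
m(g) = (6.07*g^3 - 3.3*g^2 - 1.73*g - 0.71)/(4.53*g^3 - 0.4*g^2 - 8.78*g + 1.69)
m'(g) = (-13.59*g^2 + 0.8*g + 8.78)*(6.07*g^3 - 3.3*g^2 - 1.73*g - 0.71)/(4.53*g^3 - 0.4*g^2 - 8.78*g + 1.69)^2 + (18.21*g^2 - 6.6*g - 1.73)/(4.53*g^3 - 0.4*g^2 - 8.78*g + 1.69)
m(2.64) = 1.41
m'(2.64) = -0.18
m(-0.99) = -1.45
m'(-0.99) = 5.43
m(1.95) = 1.71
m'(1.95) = -0.95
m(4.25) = 1.31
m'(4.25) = -0.02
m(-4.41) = 1.62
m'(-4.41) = 0.11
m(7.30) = 1.29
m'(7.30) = 0.00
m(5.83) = 1.29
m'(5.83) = -0.00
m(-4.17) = 1.65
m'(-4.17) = 0.13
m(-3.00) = 1.93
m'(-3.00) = 0.43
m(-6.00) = 1.51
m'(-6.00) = 0.04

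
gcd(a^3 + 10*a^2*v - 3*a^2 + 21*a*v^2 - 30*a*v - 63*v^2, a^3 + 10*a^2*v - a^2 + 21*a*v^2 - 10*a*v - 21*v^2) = a^2 + 10*a*v + 21*v^2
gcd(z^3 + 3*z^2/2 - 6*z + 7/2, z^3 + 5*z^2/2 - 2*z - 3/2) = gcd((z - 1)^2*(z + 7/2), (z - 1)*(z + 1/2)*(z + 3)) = z - 1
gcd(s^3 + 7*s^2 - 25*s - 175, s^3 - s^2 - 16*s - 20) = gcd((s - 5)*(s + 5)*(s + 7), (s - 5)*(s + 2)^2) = s - 5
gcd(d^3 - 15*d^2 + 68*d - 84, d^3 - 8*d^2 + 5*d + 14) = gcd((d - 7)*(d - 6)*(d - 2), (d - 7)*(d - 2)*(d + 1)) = d^2 - 9*d + 14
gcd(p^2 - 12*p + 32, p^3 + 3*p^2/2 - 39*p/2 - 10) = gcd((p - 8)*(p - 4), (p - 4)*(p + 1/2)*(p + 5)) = p - 4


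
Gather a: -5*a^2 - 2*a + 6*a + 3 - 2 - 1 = -5*a^2 + 4*a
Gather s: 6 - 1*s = 6 - s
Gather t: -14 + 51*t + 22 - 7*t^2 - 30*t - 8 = -7*t^2 + 21*t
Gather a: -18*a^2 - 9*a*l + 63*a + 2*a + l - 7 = -18*a^2 + a*(65 - 9*l) + l - 7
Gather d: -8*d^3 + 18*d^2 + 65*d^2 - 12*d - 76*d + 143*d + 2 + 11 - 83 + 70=-8*d^3 + 83*d^2 + 55*d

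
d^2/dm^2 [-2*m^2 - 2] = -4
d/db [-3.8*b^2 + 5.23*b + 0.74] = 5.23 - 7.6*b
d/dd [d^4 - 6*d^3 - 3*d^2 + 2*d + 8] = 4*d^3 - 18*d^2 - 6*d + 2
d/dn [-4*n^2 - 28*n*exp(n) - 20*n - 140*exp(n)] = -28*n*exp(n) - 8*n - 168*exp(n) - 20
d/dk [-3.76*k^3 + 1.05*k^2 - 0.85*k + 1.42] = -11.28*k^2 + 2.1*k - 0.85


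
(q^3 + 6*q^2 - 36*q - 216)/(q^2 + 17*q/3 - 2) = 3*(q^2 - 36)/(3*q - 1)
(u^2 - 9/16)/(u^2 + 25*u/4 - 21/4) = (u + 3/4)/(u + 7)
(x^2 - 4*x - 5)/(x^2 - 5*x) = (x + 1)/x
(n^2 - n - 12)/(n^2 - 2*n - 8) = (n + 3)/(n + 2)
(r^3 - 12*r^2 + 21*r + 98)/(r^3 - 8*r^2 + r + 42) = (r - 7)/(r - 3)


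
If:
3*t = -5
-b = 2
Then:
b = -2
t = -5/3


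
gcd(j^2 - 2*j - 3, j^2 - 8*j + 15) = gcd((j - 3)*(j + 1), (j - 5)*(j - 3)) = j - 3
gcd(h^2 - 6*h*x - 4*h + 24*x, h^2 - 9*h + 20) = h - 4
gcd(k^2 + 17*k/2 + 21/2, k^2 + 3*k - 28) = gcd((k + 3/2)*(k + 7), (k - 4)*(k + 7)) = k + 7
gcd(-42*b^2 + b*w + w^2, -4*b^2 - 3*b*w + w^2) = 1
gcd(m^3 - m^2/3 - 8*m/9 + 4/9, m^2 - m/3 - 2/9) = m - 2/3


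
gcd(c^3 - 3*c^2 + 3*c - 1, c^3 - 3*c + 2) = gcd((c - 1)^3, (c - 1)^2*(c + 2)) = c^2 - 2*c + 1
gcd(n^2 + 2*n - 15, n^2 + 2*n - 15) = n^2 + 2*n - 15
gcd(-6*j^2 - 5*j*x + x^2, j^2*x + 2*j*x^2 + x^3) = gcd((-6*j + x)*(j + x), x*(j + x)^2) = j + x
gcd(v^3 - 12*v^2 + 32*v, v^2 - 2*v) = v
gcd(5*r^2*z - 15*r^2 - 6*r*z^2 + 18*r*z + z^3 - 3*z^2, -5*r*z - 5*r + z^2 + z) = -5*r + z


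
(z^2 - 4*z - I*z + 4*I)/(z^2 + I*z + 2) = (z - 4)/(z + 2*I)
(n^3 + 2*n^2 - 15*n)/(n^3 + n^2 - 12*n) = (n + 5)/(n + 4)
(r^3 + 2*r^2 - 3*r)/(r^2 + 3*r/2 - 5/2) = 2*r*(r + 3)/(2*r + 5)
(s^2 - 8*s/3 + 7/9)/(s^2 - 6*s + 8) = (9*s^2 - 24*s + 7)/(9*(s^2 - 6*s + 8))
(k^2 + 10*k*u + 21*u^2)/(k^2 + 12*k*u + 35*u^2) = (k + 3*u)/(k + 5*u)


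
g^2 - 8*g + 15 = (g - 5)*(g - 3)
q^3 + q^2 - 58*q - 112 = (q - 8)*(q + 2)*(q + 7)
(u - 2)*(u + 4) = u^2 + 2*u - 8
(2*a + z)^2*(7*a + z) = 28*a^3 + 32*a^2*z + 11*a*z^2 + z^3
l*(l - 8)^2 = l^3 - 16*l^2 + 64*l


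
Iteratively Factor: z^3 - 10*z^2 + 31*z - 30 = (z - 3)*(z^2 - 7*z + 10) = (z - 3)*(z - 2)*(z - 5)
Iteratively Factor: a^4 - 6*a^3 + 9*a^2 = (a)*(a^3 - 6*a^2 + 9*a) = a*(a - 3)*(a^2 - 3*a) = a^2*(a - 3)*(a - 3)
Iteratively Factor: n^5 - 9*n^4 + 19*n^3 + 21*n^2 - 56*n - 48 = (n + 1)*(n^4 - 10*n^3 + 29*n^2 - 8*n - 48) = (n - 3)*(n + 1)*(n^3 - 7*n^2 + 8*n + 16) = (n - 3)*(n + 1)^2*(n^2 - 8*n + 16) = (n - 4)*(n - 3)*(n + 1)^2*(n - 4)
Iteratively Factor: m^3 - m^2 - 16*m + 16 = (m - 1)*(m^2 - 16) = (m - 1)*(m + 4)*(m - 4)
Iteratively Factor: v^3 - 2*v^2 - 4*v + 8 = (v - 2)*(v^2 - 4) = (v - 2)*(v + 2)*(v - 2)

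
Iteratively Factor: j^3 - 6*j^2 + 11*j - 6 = (j - 1)*(j^2 - 5*j + 6) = (j - 3)*(j - 1)*(j - 2)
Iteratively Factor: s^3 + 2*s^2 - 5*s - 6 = (s + 3)*(s^2 - s - 2) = (s - 2)*(s + 3)*(s + 1)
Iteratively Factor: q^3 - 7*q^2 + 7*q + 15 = (q - 5)*(q^2 - 2*q - 3) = (q - 5)*(q - 3)*(q + 1)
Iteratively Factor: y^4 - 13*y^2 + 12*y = (y + 4)*(y^3 - 4*y^2 + 3*y) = (y - 3)*(y + 4)*(y^2 - y) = (y - 3)*(y - 1)*(y + 4)*(y)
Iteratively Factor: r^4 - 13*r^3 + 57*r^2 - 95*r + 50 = (r - 5)*(r^3 - 8*r^2 + 17*r - 10) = (r - 5)*(r - 2)*(r^2 - 6*r + 5) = (r - 5)^2*(r - 2)*(r - 1)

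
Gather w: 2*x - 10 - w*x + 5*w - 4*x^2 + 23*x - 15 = w*(5 - x) - 4*x^2 + 25*x - 25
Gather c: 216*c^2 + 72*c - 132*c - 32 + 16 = 216*c^2 - 60*c - 16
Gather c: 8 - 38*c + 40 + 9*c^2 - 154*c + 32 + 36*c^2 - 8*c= 45*c^2 - 200*c + 80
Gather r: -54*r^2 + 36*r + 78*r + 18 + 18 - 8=-54*r^2 + 114*r + 28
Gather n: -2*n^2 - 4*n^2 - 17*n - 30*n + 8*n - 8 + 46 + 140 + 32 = -6*n^2 - 39*n + 210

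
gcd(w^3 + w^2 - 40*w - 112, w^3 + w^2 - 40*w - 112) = w^3 + w^2 - 40*w - 112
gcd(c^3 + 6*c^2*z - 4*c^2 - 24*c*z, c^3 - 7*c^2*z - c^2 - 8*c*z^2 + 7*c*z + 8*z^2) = 1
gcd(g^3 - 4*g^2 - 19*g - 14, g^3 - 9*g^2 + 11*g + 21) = g^2 - 6*g - 7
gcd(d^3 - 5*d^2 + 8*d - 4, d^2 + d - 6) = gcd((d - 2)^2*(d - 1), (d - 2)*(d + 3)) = d - 2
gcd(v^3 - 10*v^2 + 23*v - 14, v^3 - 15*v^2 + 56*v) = v - 7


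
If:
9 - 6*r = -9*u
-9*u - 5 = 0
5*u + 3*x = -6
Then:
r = 2/3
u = -5/9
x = -29/27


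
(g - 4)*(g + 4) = g^2 - 16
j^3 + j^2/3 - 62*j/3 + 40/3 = (j - 4)*(j - 2/3)*(j + 5)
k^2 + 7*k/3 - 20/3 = (k - 5/3)*(k + 4)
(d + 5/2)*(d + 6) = d^2 + 17*d/2 + 15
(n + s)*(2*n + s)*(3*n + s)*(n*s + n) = 6*n^4*s + 6*n^4 + 11*n^3*s^2 + 11*n^3*s + 6*n^2*s^3 + 6*n^2*s^2 + n*s^4 + n*s^3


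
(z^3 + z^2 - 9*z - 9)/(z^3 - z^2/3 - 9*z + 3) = 3*(z + 1)/(3*z - 1)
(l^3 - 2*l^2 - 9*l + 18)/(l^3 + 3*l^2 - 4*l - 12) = (l - 3)/(l + 2)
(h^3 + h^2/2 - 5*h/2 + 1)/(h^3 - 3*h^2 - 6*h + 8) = (h - 1/2)/(h - 4)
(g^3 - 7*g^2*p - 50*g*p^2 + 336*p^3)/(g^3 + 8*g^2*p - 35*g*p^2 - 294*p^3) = (g - 8*p)/(g + 7*p)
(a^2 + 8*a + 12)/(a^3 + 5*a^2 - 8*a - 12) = (a + 2)/(a^2 - a - 2)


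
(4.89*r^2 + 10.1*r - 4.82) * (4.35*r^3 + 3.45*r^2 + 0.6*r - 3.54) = 21.2715*r^5 + 60.8055*r^4 + 16.812*r^3 - 27.8796*r^2 - 38.646*r + 17.0628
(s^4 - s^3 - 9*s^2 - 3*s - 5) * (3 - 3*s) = -3*s^5 + 6*s^4 + 24*s^3 - 18*s^2 + 6*s - 15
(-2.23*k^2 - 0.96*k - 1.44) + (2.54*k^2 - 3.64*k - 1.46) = 0.31*k^2 - 4.6*k - 2.9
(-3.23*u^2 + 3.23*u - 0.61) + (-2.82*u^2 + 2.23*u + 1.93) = -6.05*u^2 + 5.46*u + 1.32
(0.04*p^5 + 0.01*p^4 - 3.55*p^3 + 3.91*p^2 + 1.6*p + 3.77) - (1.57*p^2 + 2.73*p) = 0.04*p^5 + 0.01*p^4 - 3.55*p^3 + 2.34*p^2 - 1.13*p + 3.77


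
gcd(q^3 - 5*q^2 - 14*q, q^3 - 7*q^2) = q^2 - 7*q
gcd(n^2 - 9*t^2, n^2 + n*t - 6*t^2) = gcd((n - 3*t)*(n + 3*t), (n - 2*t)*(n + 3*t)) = n + 3*t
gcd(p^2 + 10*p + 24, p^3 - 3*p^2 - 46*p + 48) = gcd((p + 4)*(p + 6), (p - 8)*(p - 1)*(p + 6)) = p + 6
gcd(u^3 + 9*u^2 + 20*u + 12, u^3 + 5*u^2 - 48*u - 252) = u + 6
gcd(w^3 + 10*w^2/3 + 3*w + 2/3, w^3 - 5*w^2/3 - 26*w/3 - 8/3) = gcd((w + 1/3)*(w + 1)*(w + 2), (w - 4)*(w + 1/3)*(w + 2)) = w^2 + 7*w/3 + 2/3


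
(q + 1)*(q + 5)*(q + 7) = q^3 + 13*q^2 + 47*q + 35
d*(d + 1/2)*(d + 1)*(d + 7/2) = d^4 + 5*d^3 + 23*d^2/4 + 7*d/4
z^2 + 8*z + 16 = (z + 4)^2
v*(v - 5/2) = v^2 - 5*v/2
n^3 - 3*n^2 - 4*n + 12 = (n - 3)*(n - 2)*(n + 2)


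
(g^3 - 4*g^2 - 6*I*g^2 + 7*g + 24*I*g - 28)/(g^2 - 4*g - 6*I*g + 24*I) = (g^2 - 6*I*g + 7)/(g - 6*I)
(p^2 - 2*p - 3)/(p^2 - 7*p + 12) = (p + 1)/(p - 4)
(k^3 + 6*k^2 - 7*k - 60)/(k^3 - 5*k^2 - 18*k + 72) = (k + 5)/(k - 6)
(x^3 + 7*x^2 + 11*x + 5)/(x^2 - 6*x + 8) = (x^3 + 7*x^2 + 11*x + 5)/(x^2 - 6*x + 8)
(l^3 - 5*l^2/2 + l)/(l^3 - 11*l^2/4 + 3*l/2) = 2*(2*l - 1)/(4*l - 3)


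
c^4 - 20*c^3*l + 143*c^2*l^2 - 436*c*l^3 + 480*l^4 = (c - 8*l)*(c - 5*l)*(c - 4*l)*(c - 3*l)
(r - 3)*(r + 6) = r^2 + 3*r - 18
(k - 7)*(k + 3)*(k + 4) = k^3 - 37*k - 84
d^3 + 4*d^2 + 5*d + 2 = (d + 1)^2*(d + 2)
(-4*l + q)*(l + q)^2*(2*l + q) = -8*l^4 - 18*l^3*q - 11*l^2*q^2 + q^4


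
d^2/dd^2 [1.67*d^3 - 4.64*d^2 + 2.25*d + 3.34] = 10.02*d - 9.28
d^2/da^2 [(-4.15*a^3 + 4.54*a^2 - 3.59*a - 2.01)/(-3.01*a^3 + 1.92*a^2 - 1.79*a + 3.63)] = (-34.298348*a^6 + 60.995844*a^5 + 784.94178*a^4 - 955.011264*a^3 + 608.200236*a^2 + 268.302996*a - 88.130076)/(27.270901*a^9 - 52.186176*a^8 + 81.940929*a^7 - 167.810985*a^6 + 174.599967*a^5 - 175.948974*a^4 + 199.57625*a^3 - 110.791593*a^2 + 70.759953*a - 47.832147)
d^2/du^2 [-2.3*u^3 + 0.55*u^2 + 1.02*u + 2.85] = 1.1 - 13.8*u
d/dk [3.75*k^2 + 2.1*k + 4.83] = 7.5*k + 2.1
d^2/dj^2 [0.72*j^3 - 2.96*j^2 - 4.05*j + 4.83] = 4.32*j - 5.92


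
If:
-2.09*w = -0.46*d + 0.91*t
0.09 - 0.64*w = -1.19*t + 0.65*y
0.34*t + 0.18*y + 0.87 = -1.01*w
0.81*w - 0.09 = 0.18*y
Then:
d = -3.13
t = -1.05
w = -0.23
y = -1.55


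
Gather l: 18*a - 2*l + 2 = 18*a - 2*l + 2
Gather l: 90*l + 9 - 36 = 90*l - 27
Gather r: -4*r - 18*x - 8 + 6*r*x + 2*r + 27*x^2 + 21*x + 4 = r*(6*x - 2) + 27*x^2 + 3*x - 4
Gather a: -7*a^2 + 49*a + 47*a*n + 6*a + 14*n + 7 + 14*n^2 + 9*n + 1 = -7*a^2 + a*(47*n + 55) + 14*n^2 + 23*n + 8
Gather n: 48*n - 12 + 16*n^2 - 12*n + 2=16*n^2 + 36*n - 10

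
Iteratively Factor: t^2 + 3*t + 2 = (t + 2)*(t + 1)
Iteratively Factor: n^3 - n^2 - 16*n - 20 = (n - 5)*(n^2 + 4*n + 4) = (n - 5)*(n + 2)*(n + 2)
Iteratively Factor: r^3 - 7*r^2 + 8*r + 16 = (r - 4)*(r^2 - 3*r - 4) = (r - 4)*(r + 1)*(r - 4)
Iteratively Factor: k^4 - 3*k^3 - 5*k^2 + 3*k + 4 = (k - 4)*(k^3 + k^2 - k - 1) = (k - 4)*(k - 1)*(k^2 + 2*k + 1) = (k - 4)*(k - 1)*(k + 1)*(k + 1)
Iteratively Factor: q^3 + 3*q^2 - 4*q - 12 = (q - 2)*(q^2 + 5*q + 6) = (q - 2)*(q + 2)*(q + 3)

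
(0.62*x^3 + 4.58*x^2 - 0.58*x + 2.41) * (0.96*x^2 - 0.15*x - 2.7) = 0.5952*x^5 + 4.3038*x^4 - 2.9178*x^3 - 9.9654*x^2 + 1.2045*x - 6.507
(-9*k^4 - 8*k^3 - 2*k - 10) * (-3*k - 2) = 27*k^5 + 42*k^4 + 16*k^3 + 6*k^2 + 34*k + 20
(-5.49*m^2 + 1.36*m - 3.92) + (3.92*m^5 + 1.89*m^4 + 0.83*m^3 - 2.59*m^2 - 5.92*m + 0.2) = 3.92*m^5 + 1.89*m^4 + 0.83*m^3 - 8.08*m^2 - 4.56*m - 3.72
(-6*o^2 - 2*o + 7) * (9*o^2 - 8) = -54*o^4 - 18*o^3 + 111*o^2 + 16*o - 56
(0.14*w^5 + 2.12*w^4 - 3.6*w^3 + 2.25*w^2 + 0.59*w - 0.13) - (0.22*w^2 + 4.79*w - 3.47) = 0.14*w^5 + 2.12*w^4 - 3.6*w^3 + 2.03*w^2 - 4.2*w + 3.34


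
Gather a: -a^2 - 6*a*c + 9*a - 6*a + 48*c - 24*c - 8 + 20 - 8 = -a^2 + a*(3 - 6*c) + 24*c + 4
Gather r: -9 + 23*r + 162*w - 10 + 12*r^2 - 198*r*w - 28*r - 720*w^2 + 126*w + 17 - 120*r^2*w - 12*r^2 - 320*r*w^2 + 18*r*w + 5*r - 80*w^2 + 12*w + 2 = -120*r^2*w + r*(-320*w^2 - 180*w) - 800*w^2 + 300*w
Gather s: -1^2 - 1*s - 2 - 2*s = -3*s - 3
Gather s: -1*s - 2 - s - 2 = -2*s - 4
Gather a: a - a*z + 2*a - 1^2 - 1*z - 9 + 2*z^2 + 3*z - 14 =a*(3 - z) + 2*z^2 + 2*z - 24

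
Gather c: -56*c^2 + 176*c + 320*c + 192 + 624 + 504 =-56*c^2 + 496*c + 1320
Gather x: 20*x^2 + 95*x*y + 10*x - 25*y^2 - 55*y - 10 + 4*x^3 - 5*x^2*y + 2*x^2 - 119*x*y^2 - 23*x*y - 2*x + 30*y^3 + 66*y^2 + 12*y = 4*x^3 + x^2*(22 - 5*y) + x*(-119*y^2 + 72*y + 8) + 30*y^3 + 41*y^2 - 43*y - 10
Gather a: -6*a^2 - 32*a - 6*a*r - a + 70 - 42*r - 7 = -6*a^2 + a*(-6*r - 33) - 42*r + 63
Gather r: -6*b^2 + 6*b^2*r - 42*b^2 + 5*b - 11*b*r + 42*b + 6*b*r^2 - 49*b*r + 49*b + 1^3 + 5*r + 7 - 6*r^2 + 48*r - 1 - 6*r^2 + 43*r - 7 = -48*b^2 + 96*b + r^2*(6*b - 12) + r*(6*b^2 - 60*b + 96)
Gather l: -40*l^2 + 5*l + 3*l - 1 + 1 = -40*l^2 + 8*l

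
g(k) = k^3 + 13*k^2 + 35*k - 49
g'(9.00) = 512.00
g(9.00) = 2048.00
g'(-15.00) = 320.00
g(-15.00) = -1024.00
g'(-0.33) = 26.75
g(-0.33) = -59.17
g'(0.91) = 61.14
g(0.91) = -5.63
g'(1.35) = 75.57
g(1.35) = 24.40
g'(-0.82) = 15.70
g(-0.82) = -69.51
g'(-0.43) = 24.37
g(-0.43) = -61.73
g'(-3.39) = -18.66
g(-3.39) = -57.21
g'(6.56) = 334.66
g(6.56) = 1022.34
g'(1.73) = 88.96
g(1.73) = 55.64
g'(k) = 3*k^2 + 26*k + 35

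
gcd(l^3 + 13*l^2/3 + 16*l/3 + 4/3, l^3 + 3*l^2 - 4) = l^2 + 4*l + 4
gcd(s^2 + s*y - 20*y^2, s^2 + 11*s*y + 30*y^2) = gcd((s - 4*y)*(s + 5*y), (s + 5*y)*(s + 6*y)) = s + 5*y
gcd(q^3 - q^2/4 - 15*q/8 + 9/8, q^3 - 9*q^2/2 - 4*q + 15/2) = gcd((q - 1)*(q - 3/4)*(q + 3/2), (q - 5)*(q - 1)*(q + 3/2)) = q^2 + q/2 - 3/2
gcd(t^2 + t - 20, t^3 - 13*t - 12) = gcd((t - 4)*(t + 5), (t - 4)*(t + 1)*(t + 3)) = t - 4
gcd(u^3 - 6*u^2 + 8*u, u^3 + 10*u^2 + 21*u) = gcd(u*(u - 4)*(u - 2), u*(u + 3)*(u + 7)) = u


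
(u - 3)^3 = u^3 - 9*u^2 + 27*u - 27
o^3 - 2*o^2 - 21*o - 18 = (o - 6)*(o + 1)*(o + 3)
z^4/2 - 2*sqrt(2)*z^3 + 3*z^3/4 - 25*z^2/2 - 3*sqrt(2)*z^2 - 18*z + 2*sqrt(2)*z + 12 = (z/2 + 1)*(z - 1/2)*(z - 6*sqrt(2))*(z + 2*sqrt(2))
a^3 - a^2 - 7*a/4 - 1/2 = (a - 2)*(a + 1/2)^2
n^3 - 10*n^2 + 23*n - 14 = (n - 7)*(n - 2)*(n - 1)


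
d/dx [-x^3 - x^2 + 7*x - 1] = -3*x^2 - 2*x + 7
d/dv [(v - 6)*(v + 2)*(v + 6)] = 3*v^2 + 4*v - 36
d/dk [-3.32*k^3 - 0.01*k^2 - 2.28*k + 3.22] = -9.96*k^2 - 0.02*k - 2.28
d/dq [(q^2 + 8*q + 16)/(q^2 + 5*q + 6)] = (-3*q^2 - 20*q - 32)/(q^4 + 10*q^3 + 37*q^2 + 60*q + 36)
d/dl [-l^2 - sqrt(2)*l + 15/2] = -2*l - sqrt(2)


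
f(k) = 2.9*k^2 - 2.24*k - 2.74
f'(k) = 5.8*k - 2.24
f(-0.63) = -0.18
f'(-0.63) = -5.89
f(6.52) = 105.94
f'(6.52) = 35.58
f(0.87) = -2.49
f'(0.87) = 2.81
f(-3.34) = 37.09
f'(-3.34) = -21.61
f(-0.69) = 0.19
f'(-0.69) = -6.24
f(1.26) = -0.96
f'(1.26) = 5.07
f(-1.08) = 3.06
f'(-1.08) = -8.50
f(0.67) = -2.94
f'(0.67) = 1.65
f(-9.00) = 252.32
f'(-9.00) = -54.44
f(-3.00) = 30.08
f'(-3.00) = -19.64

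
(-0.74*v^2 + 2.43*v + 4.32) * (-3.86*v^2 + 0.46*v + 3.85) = 2.8564*v^4 - 9.7202*v^3 - 18.4064*v^2 + 11.3427*v + 16.632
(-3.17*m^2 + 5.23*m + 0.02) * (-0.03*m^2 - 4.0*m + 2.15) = 0.0951*m^4 + 12.5231*m^3 - 27.7361*m^2 + 11.1645*m + 0.043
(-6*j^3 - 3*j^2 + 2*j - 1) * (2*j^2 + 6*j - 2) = -12*j^5 - 42*j^4 - 2*j^3 + 16*j^2 - 10*j + 2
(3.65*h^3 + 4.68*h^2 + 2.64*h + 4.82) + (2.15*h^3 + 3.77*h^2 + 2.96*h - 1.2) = 5.8*h^3 + 8.45*h^2 + 5.6*h + 3.62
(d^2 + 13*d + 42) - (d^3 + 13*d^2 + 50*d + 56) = -d^3 - 12*d^2 - 37*d - 14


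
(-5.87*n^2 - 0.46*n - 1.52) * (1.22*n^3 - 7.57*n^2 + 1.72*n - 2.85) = -7.1614*n^5 + 43.8747*n^4 - 8.4686*n^3 + 27.4447*n^2 - 1.3034*n + 4.332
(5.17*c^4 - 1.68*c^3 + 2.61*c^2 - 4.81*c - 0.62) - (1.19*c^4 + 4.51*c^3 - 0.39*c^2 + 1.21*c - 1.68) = 3.98*c^4 - 6.19*c^3 + 3.0*c^2 - 6.02*c + 1.06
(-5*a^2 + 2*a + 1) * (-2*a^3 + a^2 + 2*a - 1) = 10*a^5 - 9*a^4 - 10*a^3 + 10*a^2 - 1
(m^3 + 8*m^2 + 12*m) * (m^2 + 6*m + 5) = m^5 + 14*m^4 + 65*m^3 + 112*m^2 + 60*m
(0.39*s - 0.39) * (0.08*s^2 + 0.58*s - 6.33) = 0.0312*s^3 + 0.195*s^2 - 2.6949*s + 2.4687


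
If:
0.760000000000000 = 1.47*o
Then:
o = 0.52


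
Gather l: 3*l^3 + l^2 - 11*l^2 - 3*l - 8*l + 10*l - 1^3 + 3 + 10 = 3*l^3 - 10*l^2 - l + 12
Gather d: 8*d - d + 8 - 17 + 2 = 7*d - 7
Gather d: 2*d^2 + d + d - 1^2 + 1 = 2*d^2 + 2*d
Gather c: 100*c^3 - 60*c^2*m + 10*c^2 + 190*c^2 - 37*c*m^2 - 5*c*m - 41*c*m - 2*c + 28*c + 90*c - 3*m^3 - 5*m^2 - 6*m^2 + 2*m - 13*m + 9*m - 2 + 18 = 100*c^3 + c^2*(200 - 60*m) + c*(-37*m^2 - 46*m + 116) - 3*m^3 - 11*m^2 - 2*m + 16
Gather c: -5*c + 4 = 4 - 5*c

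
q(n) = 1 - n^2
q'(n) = -2*n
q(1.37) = -0.88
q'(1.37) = -2.74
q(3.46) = -10.97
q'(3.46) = -6.92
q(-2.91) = -7.47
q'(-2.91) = 5.82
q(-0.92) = 0.15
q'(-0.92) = 1.84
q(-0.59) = 0.65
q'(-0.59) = 1.18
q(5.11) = -25.11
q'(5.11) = -10.22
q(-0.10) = 0.99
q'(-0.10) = 0.20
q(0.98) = 0.04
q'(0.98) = -1.96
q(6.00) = -35.00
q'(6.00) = -12.00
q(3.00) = -8.00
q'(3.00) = -6.00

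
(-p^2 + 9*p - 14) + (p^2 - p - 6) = 8*p - 20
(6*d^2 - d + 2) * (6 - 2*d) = -12*d^3 + 38*d^2 - 10*d + 12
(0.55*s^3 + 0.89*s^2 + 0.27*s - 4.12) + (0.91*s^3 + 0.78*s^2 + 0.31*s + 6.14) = 1.46*s^3 + 1.67*s^2 + 0.58*s + 2.02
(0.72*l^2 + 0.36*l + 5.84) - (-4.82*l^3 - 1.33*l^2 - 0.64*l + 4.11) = 4.82*l^3 + 2.05*l^2 + 1.0*l + 1.73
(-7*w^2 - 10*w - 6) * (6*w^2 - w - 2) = -42*w^4 - 53*w^3 - 12*w^2 + 26*w + 12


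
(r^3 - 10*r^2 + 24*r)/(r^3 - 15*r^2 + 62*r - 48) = r*(r - 4)/(r^2 - 9*r + 8)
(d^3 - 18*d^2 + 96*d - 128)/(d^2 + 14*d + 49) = (d^3 - 18*d^2 + 96*d - 128)/(d^2 + 14*d + 49)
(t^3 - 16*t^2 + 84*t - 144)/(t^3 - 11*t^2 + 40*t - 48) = (t^2 - 12*t + 36)/(t^2 - 7*t + 12)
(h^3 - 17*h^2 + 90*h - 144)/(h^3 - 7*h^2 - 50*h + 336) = (h - 3)/(h + 7)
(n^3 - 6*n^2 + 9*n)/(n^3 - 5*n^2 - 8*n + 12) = n*(n^2 - 6*n + 9)/(n^3 - 5*n^2 - 8*n + 12)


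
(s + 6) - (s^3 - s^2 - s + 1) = -s^3 + s^2 + 2*s + 5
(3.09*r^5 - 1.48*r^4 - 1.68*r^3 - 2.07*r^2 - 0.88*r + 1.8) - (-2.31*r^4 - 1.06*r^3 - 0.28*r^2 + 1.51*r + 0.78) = 3.09*r^5 + 0.83*r^4 - 0.62*r^3 - 1.79*r^2 - 2.39*r + 1.02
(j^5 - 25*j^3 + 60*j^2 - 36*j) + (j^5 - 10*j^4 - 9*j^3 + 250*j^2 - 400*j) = 2*j^5 - 10*j^4 - 34*j^3 + 310*j^2 - 436*j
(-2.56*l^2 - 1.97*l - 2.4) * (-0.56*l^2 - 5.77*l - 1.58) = 1.4336*l^4 + 15.8744*l^3 + 16.7557*l^2 + 16.9606*l + 3.792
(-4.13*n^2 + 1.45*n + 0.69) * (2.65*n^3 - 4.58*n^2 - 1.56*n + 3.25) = -10.9445*n^5 + 22.7579*n^4 + 1.6303*n^3 - 18.8447*n^2 + 3.6361*n + 2.2425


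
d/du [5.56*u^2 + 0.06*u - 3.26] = 11.12*u + 0.06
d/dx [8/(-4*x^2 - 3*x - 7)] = 8*(8*x + 3)/(4*x^2 + 3*x + 7)^2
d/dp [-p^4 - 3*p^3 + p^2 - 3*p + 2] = -4*p^3 - 9*p^2 + 2*p - 3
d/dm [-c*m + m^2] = -c + 2*m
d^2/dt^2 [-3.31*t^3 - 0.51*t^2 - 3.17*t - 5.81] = -19.86*t - 1.02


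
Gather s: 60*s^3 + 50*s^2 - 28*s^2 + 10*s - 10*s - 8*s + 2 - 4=60*s^3 + 22*s^2 - 8*s - 2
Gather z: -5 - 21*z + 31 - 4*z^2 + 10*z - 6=-4*z^2 - 11*z + 20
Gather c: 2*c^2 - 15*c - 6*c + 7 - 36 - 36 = 2*c^2 - 21*c - 65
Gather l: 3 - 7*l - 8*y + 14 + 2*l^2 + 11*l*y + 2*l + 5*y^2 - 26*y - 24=2*l^2 + l*(11*y - 5) + 5*y^2 - 34*y - 7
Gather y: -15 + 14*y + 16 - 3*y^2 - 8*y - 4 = -3*y^2 + 6*y - 3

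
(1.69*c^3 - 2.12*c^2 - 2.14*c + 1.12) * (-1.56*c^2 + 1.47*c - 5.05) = -2.6364*c^5 + 5.7915*c^4 - 8.3125*c^3 + 5.813*c^2 + 12.4534*c - 5.656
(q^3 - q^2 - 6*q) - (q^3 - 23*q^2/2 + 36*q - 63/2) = 21*q^2/2 - 42*q + 63/2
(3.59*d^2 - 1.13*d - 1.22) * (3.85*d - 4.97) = 13.8215*d^3 - 22.1928*d^2 + 0.919099999999999*d + 6.0634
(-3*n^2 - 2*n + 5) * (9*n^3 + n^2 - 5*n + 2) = -27*n^5 - 21*n^4 + 58*n^3 + 9*n^2 - 29*n + 10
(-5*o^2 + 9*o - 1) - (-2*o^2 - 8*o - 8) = -3*o^2 + 17*o + 7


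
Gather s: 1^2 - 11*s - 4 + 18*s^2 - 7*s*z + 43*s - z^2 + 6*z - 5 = 18*s^2 + s*(32 - 7*z) - z^2 + 6*z - 8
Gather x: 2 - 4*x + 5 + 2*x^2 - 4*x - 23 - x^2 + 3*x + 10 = x^2 - 5*x - 6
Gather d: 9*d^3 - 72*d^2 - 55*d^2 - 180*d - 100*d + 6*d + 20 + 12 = 9*d^3 - 127*d^2 - 274*d + 32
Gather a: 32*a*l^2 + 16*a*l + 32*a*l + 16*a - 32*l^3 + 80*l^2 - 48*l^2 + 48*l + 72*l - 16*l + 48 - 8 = a*(32*l^2 + 48*l + 16) - 32*l^3 + 32*l^2 + 104*l + 40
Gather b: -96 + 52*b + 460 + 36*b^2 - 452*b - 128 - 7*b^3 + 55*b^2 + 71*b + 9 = -7*b^3 + 91*b^2 - 329*b + 245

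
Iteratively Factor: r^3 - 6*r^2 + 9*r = (r - 3)*(r^2 - 3*r) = r*(r - 3)*(r - 3)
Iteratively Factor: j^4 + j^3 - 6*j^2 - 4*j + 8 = (j - 1)*(j^3 + 2*j^2 - 4*j - 8) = (j - 1)*(j + 2)*(j^2 - 4) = (j - 2)*(j - 1)*(j + 2)*(j + 2)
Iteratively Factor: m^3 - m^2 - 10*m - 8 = (m + 1)*(m^2 - 2*m - 8) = (m + 1)*(m + 2)*(m - 4)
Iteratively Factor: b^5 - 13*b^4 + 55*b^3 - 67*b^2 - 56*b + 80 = (b - 1)*(b^4 - 12*b^3 + 43*b^2 - 24*b - 80) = (b - 5)*(b - 1)*(b^3 - 7*b^2 + 8*b + 16) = (b - 5)*(b - 4)*(b - 1)*(b^2 - 3*b - 4) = (b - 5)*(b - 4)*(b - 1)*(b + 1)*(b - 4)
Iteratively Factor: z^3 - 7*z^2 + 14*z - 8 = (z - 2)*(z^2 - 5*z + 4) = (z - 4)*(z - 2)*(z - 1)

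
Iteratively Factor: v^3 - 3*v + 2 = (v - 1)*(v^2 + v - 2) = (v - 1)^2*(v + 2)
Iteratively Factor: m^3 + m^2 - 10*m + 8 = (m - 1)*(m^2 + 2*m - 8) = (m - 2)*(m - 1)*(m + 4)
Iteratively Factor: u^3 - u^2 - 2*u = (u + 1)*(u^2 - 2*u) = u*(u + 1)*(u - 2)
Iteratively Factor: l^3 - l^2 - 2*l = (l + 1)*(l^2 - 2*l) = (l - 2)*(l + 1)*(l)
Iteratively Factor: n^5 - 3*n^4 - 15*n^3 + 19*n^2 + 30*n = (n + 1)*(n^4 - 4*n^3 - 11*n^2 + 30*n) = (n - 5)*(n + 1)*(n^3 + n^2 - 6*n) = (n - 5)*(n + 1)*(n + 3)*(n^2 - 2*n) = n*(n - 5)*(n + 1)*(n + 3)*(n - 2)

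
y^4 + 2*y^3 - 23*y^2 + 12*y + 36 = (y - 3)*(y - 2)*(y + 1)*(y + 6)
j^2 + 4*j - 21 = (j - 3)*(j + 7)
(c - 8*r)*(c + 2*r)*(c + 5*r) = c^3 - c^2*r - 46*c*r^2 - 80*r^3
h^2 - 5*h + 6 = (h - 3)*(h - 2)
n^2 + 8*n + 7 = (n + 1)*(n + 7)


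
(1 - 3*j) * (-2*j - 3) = 6*j^2 + 7*j - 3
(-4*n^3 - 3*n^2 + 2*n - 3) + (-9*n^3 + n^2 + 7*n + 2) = -13*n^3 - 2*n^2 + 9*n - 1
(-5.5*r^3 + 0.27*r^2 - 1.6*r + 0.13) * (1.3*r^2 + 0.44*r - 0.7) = -7.15*r^5 - 2.069*r^4 + 1.8888*r^3 - 0.724*r^2 + 1.1772*r - 0.091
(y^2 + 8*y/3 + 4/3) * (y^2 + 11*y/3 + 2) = y^4 + 19*y^3/3 + 118*y^2/9 + 92*y/9 + 8/3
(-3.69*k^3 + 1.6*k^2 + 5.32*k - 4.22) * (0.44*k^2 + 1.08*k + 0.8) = -1.6236*k^5 - 3.2812*k^4 + 1.1168*k^3 + 5.1688*k^2 - 0.3016*k - 3.376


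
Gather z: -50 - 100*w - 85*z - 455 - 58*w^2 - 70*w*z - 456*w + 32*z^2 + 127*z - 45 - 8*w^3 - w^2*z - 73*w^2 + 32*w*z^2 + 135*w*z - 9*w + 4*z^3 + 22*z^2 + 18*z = -8*w^3 - 131*w^2 - 565*w + 4*z^3 + z^2*(32*w + 54) + z*(-w^2 + 65*w + 60) - 550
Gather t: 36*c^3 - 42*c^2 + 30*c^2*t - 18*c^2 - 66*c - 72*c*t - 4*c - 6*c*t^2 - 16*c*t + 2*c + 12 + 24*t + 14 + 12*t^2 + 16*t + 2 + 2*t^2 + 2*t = 36*c^3 - 60*c^2 - 68*c + t^2*(14 - 6*c) + t*(30*c^2 - 88*c + 42) + 28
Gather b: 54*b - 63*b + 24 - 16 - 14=-9*b - 6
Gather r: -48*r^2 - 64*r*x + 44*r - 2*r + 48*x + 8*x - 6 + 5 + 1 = -48*r^2 + r*(42 - 64*x) + 56*x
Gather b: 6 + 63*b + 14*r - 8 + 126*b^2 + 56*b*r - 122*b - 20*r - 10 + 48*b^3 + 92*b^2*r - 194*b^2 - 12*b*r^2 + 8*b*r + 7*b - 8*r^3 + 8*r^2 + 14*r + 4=48*b^3 + b^2*(92*r - 68) + b*(-12*r^2 + 64*r - 52) - 8*r^3 + 8*r^2 + 8*r - 8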